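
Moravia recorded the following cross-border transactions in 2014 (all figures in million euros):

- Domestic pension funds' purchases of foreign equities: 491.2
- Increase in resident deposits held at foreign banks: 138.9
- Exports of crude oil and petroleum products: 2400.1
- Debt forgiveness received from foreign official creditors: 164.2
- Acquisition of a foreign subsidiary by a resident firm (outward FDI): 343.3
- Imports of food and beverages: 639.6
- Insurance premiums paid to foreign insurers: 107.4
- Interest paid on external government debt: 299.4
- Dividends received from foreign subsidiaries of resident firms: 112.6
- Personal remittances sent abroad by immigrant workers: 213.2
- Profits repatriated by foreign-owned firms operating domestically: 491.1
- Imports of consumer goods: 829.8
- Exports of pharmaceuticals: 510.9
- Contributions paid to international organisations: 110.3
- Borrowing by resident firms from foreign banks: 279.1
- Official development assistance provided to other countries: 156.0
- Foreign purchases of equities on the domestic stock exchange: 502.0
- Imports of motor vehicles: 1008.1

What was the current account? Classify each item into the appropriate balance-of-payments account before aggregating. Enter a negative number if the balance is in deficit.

Goods: 2400.1 - 829.8 + 510.9 - 639.6 - 1008.1 = 433.5
Services: -107.4
Primary income: -299.4 - 491.1 + 112.6 = -677.9
Secondary income: -156.0 - 213.2 - 110.3 = -479.5
Current account = 433.5 + (-107.4) + (-677.9) + (-479.5) = -831.3
(Excluded from the current account — financial account: domestic pension funds' purchases of foreign equities 491.2, increase in resident deposits held at foreign banks 138.9, acquisition of a foreign subsidiary by a resident firm (outward FDI) 343.3, borrowing by resident firms from foreign banks 279.1, foreign purchases of equities on the domestic stock exchange 502.0; capital account: debt forgiveness received from foreign official creditors 164.2.)

-831.3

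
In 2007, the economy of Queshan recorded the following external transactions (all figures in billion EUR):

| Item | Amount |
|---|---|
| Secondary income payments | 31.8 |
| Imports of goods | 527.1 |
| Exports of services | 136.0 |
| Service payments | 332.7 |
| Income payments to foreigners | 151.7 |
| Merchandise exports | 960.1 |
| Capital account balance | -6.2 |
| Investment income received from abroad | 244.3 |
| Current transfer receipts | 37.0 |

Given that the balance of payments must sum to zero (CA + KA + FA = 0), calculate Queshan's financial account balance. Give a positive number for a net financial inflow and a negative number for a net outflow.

Goods balance = 960.1 - 527.1 = 433.0
Services balance = 136.0 - 332.7 = -196.7
Trade balance (goods + services) = 433.0 + (-196.7) = 236.3
Net primary income = 244.3 - 151.7 = 92.6
Net secondary income = 37.0 - 31.8 = 5.2
Current account = 236.3 + 92.6 + 5.2 = 334.1
Financial account = -(334.1 + (-6.2)) = -327.9

-327.9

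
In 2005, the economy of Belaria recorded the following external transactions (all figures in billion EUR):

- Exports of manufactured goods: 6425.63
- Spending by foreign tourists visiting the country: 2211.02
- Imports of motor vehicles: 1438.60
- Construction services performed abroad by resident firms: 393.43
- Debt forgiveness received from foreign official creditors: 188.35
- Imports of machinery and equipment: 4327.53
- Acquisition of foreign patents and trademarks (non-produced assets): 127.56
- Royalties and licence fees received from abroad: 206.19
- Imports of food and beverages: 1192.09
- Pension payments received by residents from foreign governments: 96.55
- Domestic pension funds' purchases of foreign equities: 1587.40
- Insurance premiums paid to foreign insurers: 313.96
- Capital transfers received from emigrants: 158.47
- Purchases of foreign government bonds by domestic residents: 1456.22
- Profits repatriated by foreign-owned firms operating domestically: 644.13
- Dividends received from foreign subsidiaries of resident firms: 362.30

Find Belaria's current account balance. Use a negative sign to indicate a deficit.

Goods: -4327.53 - 1438.60 + 6425.63 - 1192.09 = -532.59
Services: 2211.02 + 206.19 + 393.43 - 313.96 = 2496.68
Primary income: -644.13 + 362.30 = -281.83
Secondary income: 96.55
Current account = (-532.59) + 2496.68 + (-281.83) + 96.55 = 1778.81
(Excluded from the current account — capital account: debt forgiveness received from foreign official creditors 188.35, acquisition of foreign patents and trademarks (non-produced assets) 127.56, capital transfers received from emigrants 158.47; financial account: domestic pension funds' purchases of foreign equities 1587.40, purchases of foreign government bonds by domestic residents 1456.22.)

1778.81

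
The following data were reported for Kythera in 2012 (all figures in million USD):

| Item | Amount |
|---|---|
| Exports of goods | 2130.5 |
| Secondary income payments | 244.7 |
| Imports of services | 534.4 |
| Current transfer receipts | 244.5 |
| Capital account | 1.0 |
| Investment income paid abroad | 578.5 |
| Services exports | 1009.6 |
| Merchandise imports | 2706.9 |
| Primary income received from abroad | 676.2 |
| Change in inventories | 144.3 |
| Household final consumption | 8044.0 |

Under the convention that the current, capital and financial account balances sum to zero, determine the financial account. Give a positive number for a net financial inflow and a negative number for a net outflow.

Goods balance = 2130.5 - 2706.9 = -576.4
Services balance = 1009.6 - 534.4 = 475.2
Trade balance (goods + services) = -576.4 + 475.2 = -101.2
Net primary income = 676.2 - 578.5 = 97.7
Net secondary income = 244.5 - 244.7 = -0.2
Current account = -101.2 + 97.7 + (-0.2) = -3.7
Financial account = -(-3.7 + 1.0) = 2.7

2.7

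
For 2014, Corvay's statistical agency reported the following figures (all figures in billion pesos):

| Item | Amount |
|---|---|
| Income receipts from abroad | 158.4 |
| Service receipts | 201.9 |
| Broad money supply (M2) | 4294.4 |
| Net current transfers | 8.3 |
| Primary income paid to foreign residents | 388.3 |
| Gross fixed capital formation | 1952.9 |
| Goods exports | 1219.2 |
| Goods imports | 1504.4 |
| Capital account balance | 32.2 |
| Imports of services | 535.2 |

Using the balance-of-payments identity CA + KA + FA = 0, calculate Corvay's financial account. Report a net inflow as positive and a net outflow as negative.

Goods balance = 1219.2 - 1504.4 = -285.2
Services balance = 201.9 - 535.2 = -333.3
Trade balance (goods + services) = -285.2 + (-333.3) = -618.5
Net primary income = 158.4 - 388.3 = -229.9
Net secondary income = 8.3
Current account = -618.5 + (-229.9) + 8.3 = -840.1
Financial account = -(-840.1 + 32.2) = 807.9

807.9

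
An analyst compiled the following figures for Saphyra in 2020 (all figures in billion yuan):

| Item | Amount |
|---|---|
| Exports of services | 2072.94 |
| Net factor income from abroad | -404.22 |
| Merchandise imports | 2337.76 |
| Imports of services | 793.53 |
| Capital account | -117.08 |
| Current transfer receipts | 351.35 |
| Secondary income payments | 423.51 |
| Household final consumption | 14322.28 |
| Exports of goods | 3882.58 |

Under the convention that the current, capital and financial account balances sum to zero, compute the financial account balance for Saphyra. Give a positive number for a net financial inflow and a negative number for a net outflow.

Goods balance = 3882.58 - 2337.76 = 1544.82
Services balance = 2072.94 - 793.53 = 1279.41
Trade balance (goods + services) = 1544.82 + 1279.41 = 2824.23
Net primary income = -404.22
Net secondary income = 351.35 - 423.51 = -72.16
Current account = 2824.23 + (-404.22) + (-72.16) = 2347.85
Financial account = -(2347.85 + (-117.08)) = -2230.77

-2230.77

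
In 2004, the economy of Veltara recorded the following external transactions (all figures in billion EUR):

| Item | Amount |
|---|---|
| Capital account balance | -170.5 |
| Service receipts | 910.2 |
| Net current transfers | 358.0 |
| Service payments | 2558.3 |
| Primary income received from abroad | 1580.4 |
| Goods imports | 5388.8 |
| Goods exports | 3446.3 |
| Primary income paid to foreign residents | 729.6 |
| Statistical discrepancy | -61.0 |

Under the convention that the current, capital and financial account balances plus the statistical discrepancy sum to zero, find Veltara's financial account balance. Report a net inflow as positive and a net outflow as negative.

2613.3

Goods balance = 3446.3 - 5388.8 = -1942.5
Services balance = 910.2 - 2558.3 = -1648.1
Trade balance (goods + services) = -1942.5 + (-1648.1) = -3590.6
Net primary income = 1580.4 - 729.6 = 850.8
Net secondary income = 358.0
Current account = -3590.6 + 850.8 + 358.0 = -2381.8
Financial account = -(-2381.8 + (-170.5) + (-61.0)) = 2613.3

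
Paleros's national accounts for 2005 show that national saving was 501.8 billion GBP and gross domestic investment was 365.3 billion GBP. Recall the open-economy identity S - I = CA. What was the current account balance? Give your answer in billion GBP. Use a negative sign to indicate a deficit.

CA = S - I = 501.8 - 365.3 = 136.5

136.5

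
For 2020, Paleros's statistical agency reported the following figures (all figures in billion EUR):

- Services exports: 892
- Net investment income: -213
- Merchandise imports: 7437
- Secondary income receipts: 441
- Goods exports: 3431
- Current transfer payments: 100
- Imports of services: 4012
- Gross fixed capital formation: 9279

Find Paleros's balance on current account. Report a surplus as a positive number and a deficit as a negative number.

Goods balance = 3431 - 7437 = -4006
Services balance = 892 - 4012 = -3120
Trade balance (goods + services) = -4006 + (-3120) = -7126
Net primary income = -213
Net secondary income = 441 - 100 = 341
Current account = -7126 + (-213) + 341 = -6998

-6998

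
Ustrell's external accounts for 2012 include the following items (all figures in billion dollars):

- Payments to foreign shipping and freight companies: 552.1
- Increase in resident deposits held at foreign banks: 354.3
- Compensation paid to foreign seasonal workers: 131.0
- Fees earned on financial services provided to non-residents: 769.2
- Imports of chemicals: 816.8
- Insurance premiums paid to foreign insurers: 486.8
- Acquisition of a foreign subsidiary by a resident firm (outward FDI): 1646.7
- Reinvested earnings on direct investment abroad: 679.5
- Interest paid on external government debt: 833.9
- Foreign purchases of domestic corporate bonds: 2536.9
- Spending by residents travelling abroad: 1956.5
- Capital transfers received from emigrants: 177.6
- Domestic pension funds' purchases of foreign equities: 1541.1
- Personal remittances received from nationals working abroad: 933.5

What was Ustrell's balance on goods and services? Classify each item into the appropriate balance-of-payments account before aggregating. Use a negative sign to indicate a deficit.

Goods: -816.8
Services: -486.8 + 769.2 - 1956.5 - 552.1 = -2226.2
Trade balance = -816.8 + (-2226.2) = -3043.0
(Excluded from the trade balance — financial account: increase in resident deposits held at foreign banks 354.3, acquisition of a foreign subsidiary by a resident firm (outward FDI) 1646.7, foreign purchases of domestic corporate bonds 2536.9, domestic pension funds' purchases of foreign equities 1541.1; primary income: compensation paid to foreign seasonal workers 131.0, reinvested earnings on direct investment abroad 679.5, interest paid on external government debt 833.9; capital account: capital transfers received from emigrants 177.6; secondary income: personal remittances received from nationals working abroad 933.5.)

-3043.0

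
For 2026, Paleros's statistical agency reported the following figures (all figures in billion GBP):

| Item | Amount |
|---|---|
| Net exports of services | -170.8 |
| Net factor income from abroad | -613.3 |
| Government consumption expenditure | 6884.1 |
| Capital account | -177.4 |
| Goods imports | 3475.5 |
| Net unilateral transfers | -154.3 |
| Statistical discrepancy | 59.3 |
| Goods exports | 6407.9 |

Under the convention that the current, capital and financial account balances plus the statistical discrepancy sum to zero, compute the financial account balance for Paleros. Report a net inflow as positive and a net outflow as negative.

-1875.9

Goods balance = 6407.9 - 3475.5 = 2932.4
Services balance = -170.8
Trade balance (goods + services) = 2932.4 + (-170.8) = 2761.6
Net primary income = -613.3
Net secondary income = -154.3
Current account = 2761.6 + (-613.3) + (-154.3) = 1994.0
Financial account = -(1994.0 + (-177.4) + 59.3) = -1875.9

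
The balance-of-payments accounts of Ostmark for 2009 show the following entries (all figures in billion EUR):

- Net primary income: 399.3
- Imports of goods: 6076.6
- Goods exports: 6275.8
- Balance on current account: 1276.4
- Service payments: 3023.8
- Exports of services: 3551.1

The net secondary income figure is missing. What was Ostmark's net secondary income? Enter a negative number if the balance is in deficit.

Current account = goods balance + services balance + net primary income + net secondary income
Sum of the known components = 1125.8
Net secondary income = CA - (known components) = 1276.4 - 1125.8 = 150.6

150.6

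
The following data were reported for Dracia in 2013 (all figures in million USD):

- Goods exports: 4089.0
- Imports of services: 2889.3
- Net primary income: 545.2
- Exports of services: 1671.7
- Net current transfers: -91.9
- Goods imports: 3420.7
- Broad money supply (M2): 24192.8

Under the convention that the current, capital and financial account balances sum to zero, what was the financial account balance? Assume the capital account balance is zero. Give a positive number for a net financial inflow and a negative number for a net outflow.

96.0

Goods balance = 4089.0 - 3420.7 = 668.3
Services balance = 1671.7 - 2889.3 = -1217.6
Trade balance (goods + services) = 668.3 + (-1217.6) = -549.3
Net primary income = 545.2
Net secondary income = -91.9
Current account = -549.3 + 545.2 + (-91.9) = -96.0
Financial account = -(-96.0) = 96.0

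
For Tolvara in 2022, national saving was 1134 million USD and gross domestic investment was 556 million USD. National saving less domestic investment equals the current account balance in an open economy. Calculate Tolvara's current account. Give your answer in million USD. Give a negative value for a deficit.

578

CA = S - I = 1134 - 556 = 578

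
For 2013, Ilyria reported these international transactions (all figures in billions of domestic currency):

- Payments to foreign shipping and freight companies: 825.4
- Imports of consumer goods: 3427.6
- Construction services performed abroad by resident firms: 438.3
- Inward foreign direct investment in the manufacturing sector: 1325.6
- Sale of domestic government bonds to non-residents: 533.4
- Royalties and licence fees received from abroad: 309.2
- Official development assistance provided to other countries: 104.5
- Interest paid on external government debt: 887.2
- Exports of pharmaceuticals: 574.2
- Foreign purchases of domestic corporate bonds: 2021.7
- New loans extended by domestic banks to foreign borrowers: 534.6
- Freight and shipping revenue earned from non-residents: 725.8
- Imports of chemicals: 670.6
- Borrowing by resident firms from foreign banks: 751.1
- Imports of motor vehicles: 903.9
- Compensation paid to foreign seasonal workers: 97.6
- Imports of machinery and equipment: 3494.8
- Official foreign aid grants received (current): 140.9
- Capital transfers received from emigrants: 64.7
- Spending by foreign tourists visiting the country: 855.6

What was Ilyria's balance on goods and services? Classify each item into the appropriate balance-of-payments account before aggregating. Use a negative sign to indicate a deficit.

-6419.2

Goods: -670.6 - 903.9 + 574.2 - 3427.6 - 3494.8 = -7922.7
Services: 725.8 + 309.2 + 438.3 - 825.4 + 855.6 = 1503.5
Trade balance = -7922.7 + 1503.5 = -6419.2
(Excluded from the trade balance — financial account: inward foreign direct investment in the manufacturing sector 1325.6, sale of domestic government bonds to non-residents 533.4, foreign purchases of domestic corporate bonds 2021.7, new loans extended by domestic banks to foreign borrowers 534.6, borrowing by resident firms from foreign banks 751.1; secondary income: official development assistance provided to other countries 104.5, official foreign aid grants received (current) 140.9; primary income: interest paid on external government debt 887.2, compensation paid to foreign seasonal workers 97.6; capital account: capital transfers received from emigrants 64.7.)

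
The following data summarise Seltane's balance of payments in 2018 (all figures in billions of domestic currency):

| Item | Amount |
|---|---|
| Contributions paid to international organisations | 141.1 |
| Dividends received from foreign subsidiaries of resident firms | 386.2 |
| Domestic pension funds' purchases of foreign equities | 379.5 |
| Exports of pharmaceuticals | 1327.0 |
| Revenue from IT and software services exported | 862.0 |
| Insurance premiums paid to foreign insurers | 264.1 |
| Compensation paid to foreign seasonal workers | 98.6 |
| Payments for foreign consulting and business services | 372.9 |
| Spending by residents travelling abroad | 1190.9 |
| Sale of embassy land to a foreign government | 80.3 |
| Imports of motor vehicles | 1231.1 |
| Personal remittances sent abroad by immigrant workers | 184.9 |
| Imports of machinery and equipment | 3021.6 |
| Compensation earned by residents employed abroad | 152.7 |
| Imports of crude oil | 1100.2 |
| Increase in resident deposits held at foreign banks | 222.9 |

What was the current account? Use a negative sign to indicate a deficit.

Goods: -1231.1 - 3021.6 + 1327.0 - 1100.2 = -4025.9
Services: 862.0 - 372.9 - 264.1 - 1190.9 = -965.9
Primary income: 386.2 - 98.6 + 152.7 = 440.3
Secondary income: -184.9 - 141.1 = -326.0
Current account = (-4025.9) + (-965.9) + 440.3 + (-326.0) = -4877.5
(Excluded from the current account — financial account: domestic pension funds' purchases of foreign equities 379.5, increase in resident deposits held at foreign banks 222.9; capital account: sale of embassy land to a foreign government 80.3.)

-4877.5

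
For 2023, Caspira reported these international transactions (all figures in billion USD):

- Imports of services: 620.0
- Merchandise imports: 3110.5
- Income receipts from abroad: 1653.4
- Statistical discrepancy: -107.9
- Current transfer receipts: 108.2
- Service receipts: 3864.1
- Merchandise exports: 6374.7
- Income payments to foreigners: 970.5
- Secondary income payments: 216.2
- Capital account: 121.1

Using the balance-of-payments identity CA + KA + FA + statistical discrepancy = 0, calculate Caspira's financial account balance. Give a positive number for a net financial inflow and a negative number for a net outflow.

-7096.4

Goods balance = 6374.7 - 3110.5 = 3264.2
Services balance = 3864.1 - 620.0 = 3244.1
Trade balance (goods + services) = 3264.2 + 3244.1 = 6508.3
Net primary income = 1653.4 - 970.5 = 682.9
Net secondary income = 108.2 - 216.2 = -108.0
Current account = 6508.3 + 682.9 + (-108.0) = 7083.2
Financial account = -(7083.2 + 121.1 + (-107.9)) = -7096.4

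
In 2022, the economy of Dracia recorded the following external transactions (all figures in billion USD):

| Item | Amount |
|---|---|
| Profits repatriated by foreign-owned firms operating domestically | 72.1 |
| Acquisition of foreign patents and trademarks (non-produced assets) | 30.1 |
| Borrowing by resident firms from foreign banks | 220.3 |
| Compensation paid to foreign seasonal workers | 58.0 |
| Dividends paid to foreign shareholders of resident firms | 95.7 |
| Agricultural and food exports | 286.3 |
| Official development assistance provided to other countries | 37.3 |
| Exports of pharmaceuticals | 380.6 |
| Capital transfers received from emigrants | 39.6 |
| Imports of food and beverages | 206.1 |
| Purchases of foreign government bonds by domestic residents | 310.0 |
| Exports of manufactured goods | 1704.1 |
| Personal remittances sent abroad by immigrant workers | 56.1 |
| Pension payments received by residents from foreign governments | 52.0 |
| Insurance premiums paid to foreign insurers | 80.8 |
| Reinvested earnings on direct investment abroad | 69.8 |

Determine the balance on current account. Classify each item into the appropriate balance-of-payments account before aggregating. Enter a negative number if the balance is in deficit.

1886.7

Goods: 1704.1 + 286.3 - 206.1 + 380.6 = 2164.9
Services: -80.8
Primary income: -58.0 - 95.7 + 69.8 - 72.1 = -156.0
Secondary income: 52.0 - 56.1 - 37.3 = -41.4
Current account = 2164.9 + (-80.8) + (-156.0) + (-41.4) = 1886.7
(Excluded from the current account — capital account: acquisition of foreign patents and trademarks (non-produced assets) 30.1, capital transfers received from emigrants 39.6; financial account: borrowing by resident firms from foreign banks 220.3, purchases of foreign government bonds by domestic residents 310.0.)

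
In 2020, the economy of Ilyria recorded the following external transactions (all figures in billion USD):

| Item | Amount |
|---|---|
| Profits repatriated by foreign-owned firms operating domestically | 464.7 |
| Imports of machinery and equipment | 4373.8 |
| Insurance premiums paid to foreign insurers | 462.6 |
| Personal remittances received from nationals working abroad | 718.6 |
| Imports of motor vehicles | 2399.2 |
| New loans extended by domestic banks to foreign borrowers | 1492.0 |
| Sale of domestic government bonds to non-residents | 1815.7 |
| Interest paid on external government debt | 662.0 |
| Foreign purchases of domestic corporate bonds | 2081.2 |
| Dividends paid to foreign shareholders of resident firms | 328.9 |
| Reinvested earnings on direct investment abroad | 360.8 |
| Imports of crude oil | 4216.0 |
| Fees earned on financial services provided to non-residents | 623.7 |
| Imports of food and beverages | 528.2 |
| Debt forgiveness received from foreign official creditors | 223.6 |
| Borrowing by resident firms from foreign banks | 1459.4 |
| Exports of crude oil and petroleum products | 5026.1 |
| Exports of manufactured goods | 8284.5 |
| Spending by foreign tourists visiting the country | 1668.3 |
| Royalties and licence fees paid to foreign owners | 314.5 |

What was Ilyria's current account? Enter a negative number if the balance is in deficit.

Goods: 8284.5 - 528.2 - 4216.0 - 2399.2 + 5026.1 - 4373.8 = 1793.4
Services: 623.7 - 314.5 + 1668.3 - 462.6 = 1514.9
Primary income: -464.7 - 328.9 + 360.8 - 662.0 = -1094.8
Secondary income: 718.6
Current account = 1793.4 + 1514.9 + (-1094.8) + 718.6 = 2932.1
(Excluded from the current account — financial account: new loans extended by domestic banks to foreign borrowers 1492.0, sale of domestic government bonds to non-residents 1815.7, foreign purchases of domestic corporate bonds 2081.2, borrowing by resident firms from foreign banks 1459.4; capital account: debt forgiveness received from foreign official creditors 223.6.)

2932.1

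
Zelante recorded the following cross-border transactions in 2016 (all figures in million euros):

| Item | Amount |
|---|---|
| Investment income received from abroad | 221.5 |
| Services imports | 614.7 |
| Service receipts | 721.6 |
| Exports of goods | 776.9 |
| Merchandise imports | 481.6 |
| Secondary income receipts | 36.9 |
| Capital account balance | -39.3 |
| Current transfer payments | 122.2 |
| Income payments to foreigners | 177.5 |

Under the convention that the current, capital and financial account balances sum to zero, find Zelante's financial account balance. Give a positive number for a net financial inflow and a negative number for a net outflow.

Goods balance = 776.9 - 481.6 = 295.3
Services balance = 721.6 - 614.7 = 106.9
Trade balance (goods + services) = 295.3 + 106.9 = 402.2
Net primary income = 221.5 - 177.5 = 44.0
Net secondary income = 36.9 - 122.2 = -85.3
Current account = 402.2 + 44.0 + (-85.3) = 360.9
Financial account = -(360.9 + (-39.3)) = -321.6

-321.6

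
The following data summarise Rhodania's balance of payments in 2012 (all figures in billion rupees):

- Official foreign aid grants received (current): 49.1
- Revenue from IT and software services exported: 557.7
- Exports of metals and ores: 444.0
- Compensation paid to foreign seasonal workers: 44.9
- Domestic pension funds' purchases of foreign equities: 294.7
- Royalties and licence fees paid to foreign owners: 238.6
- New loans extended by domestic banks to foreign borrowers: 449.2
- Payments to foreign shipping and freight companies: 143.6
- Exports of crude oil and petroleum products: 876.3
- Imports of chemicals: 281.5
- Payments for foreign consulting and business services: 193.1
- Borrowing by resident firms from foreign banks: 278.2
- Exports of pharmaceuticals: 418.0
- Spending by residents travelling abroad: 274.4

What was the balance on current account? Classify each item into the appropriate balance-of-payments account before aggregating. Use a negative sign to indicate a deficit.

1169.0

Goods: -281.5 + 418.0 + 444.0 + 876.3 = 1456.8
Services: -238.6 - 193.1 - 274.4 + 557.7 - 143.6 = -292.0
Primary income: -44.9
Secondary income: 49.1
Current account = 1456.8 + (-292.0) + (-44.9) + 49.1 = 1169.0
(Excluded from the current account — financial account: domestic pension funds' purchases of foreign equities 294.7, new loans extended by domestic banks to foreign borrowers 449.2, borrowing by resident firms from foreign banks 278.2.)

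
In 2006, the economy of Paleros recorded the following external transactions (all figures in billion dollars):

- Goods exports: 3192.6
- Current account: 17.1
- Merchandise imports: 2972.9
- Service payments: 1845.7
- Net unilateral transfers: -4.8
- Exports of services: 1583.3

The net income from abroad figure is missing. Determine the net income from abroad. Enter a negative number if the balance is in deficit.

Current account = goods balance + services balance + net primary income + net secondary income
Sum of the known components = -47.5
Net income from abroad = CA - (known components) = 17.1 - (-47.5) = 64.6

64.6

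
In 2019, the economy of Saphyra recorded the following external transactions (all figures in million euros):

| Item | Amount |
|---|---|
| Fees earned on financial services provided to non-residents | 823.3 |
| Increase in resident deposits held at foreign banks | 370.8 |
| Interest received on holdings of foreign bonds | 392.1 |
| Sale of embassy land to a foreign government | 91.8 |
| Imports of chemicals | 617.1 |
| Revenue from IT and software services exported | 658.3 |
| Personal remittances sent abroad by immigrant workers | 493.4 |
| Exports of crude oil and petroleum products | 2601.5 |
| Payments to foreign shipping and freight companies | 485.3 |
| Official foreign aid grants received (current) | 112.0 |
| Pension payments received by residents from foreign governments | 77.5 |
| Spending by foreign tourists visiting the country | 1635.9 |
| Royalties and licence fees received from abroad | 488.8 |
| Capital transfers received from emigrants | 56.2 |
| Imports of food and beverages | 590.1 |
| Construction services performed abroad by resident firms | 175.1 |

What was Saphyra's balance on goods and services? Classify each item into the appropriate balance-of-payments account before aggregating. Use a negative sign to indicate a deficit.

4690.4

Goods: -590.1 - 617.1 + 2601.5 = 1394.3
Services: 488.8 + 175.1 - 485.3 + 1635.9 + 658.3 + 823.3 = 3296.1
Trade balance = 1394.3 + 3296.1 = 4690.4
(Excluded from the trade balance — financial account: increase in resident deposits held at foreign banks 370.8; primary income: interest received on holdings of foreign bonds 392.1; capital account: sale of embassy land to a foreign government 91.8, capital transfers received from emigrants 56.2; secondary income: personal remittances sent abroad by immigrant workers 493.4, official foreign aid grants received (current) 112.0, pension payments received by residents from foreign governments 77.5.)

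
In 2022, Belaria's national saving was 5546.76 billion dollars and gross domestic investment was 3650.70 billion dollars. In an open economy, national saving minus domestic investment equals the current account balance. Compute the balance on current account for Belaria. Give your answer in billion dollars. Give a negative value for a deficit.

1896.06

S - I = CA (net lending to the rest of the world).
CA = S - I = 5546.76 - 3650.70 = 1896.06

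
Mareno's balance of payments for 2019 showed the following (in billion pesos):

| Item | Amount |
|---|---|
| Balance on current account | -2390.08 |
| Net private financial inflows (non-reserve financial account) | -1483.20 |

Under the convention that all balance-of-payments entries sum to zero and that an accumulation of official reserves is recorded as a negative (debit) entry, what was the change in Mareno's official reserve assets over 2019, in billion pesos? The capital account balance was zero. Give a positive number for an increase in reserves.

-3873.28

Official reserve transactions balance = -((-2390.08) + (-1483.20)) = 3873.28
An accumulation of reserves is recorded as a debit (negative entry), so the change in the stock of reserves is the negative of that balance.
Change in official reserves = -(3873.28) = -3873.28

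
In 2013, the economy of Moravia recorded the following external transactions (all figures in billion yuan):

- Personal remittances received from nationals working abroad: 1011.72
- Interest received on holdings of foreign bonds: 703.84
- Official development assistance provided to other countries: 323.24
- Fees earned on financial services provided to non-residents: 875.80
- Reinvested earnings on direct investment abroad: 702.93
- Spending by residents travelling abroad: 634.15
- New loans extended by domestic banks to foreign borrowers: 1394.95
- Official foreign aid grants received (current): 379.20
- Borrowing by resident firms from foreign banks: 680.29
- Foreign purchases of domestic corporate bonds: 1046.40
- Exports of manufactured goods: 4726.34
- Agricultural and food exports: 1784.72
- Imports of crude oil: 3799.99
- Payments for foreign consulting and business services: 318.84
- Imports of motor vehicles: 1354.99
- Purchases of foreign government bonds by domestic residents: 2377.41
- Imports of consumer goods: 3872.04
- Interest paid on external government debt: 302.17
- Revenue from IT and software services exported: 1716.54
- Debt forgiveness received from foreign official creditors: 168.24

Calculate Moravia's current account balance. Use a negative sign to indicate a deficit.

Goods: 1784.72 - 1354.99 + 4726.34 - 3799.99 - 3872.04 = -2515.96
Services: 1716.54 - 634.15 - 318.84 + 875.80 = 1639.35
Primary income: 703.84 - 302.17 + 702.93 = 1104.60
Secondary income: -323.24 + 379.20 + 1011.72 = 1067.68
Current account = (-2515.96) + 1639.35 + 1104.60 + 1067.68 = 1295.67
(Excluded from the current account — financial account: new loans extended by domestic banks to foreign borrowers 1394.95, borrowing by resident firms from foreign banks 680.29, foreign purchases of domestic corporate bonds 1046.40, purchases of foreign government bonds by domestic residents 2377.41; capital account: debt forgiveness received from foreign official creditors 168.24.)

1295.67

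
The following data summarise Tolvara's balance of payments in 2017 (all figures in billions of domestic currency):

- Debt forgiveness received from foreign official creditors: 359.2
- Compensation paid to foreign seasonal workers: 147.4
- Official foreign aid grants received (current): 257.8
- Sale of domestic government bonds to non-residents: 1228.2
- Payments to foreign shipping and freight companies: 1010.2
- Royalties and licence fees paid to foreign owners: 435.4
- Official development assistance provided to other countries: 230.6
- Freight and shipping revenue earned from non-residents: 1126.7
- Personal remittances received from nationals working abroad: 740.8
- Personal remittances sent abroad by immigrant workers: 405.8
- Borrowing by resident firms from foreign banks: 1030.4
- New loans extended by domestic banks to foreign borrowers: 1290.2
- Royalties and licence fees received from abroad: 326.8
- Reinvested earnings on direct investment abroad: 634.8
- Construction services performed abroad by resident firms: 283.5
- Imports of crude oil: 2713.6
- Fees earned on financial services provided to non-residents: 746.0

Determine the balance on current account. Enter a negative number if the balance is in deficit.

Goods: -2713.6
Services: 746.0 + 283.5 + 326.8 + 1126.7 - 435.4 - 1010.2 = 1037.4
Primary income: -147.4 + 634.8 = 487.4
Secondary income: -405.8 - 230.6 + 257.8 + 740.8 = 362.2
Current account = (-2713.6) + 1037.4 + 487.4 + 362.2 = -826.6
(Excluded from the current account — capital account: debt forgiveness received from foreign official creditors 359.2; financial account: sale of domestic government bonds to non-residents 1228.2, borrowing by resident firms from foreign banks 1030.4, new loans extended by domestic banks to foreign borrowers 1290.2.)

-826.6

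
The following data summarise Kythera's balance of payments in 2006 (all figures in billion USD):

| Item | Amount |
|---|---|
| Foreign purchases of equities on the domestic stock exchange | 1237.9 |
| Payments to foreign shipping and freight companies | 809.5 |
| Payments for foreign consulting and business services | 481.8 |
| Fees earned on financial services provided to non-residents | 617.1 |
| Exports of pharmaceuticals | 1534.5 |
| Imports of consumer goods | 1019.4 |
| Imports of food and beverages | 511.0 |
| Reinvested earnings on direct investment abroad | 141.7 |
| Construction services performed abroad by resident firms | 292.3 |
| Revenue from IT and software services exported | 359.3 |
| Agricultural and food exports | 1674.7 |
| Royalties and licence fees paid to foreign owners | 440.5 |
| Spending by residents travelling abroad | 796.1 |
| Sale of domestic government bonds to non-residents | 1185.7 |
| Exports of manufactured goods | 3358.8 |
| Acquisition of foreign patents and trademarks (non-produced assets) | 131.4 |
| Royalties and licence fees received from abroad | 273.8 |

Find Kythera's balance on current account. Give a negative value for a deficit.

4193.9

Goods: -1019.4 + 1674.7 + 1534.5 - 511.0 + 3358.8 = 5037.6
Services: 617.1 - 440.5 + 273.8 - 796.1 + 292.3 - 809.5 - 481.8 + 359.3 = -985.4
Primary income: 141.7
Current account = 5037.6 + (-985.4) + 141.7 = 4193.9
(Excluded from the current account — financial account: foreign purchases of equities on the domestic stock exchange 1237.9, sale of domestic government bonds to non-residents 1185.7; capital account: acquisition of foreign patents and trademarks (non-produced assets) 131.4.)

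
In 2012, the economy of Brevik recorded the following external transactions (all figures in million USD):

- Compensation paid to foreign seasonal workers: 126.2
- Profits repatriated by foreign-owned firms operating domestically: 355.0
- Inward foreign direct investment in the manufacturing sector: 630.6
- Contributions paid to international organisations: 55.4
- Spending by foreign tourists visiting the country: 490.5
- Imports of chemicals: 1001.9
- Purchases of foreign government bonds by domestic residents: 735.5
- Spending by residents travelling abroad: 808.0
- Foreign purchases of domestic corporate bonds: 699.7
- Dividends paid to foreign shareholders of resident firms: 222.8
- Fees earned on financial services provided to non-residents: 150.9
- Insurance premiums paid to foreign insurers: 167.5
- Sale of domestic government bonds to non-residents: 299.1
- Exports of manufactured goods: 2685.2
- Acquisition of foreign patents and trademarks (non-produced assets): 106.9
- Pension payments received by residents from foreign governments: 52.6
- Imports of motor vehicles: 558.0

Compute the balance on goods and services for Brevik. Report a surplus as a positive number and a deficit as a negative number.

Goods: 2685.2 - 558.0 - 1001.9 = 1125.3
Services: 150.9 + 490.5 - 808.0 - 167.5 = -334.1
Trade balance = 1125.3 + (-334.1) = 791.2
(Excluded from the trade balance — primary income: compensation paid to foreign seasonal workers 126.2, profits repatriated by foreign-owned firms operating domestically 355.0, dividends paid to foreign shareholders of resident firms 222.8; financial account: inward foreign direct investment in the manufacturing sector 630.6, purchases of foreign government bonds by domestic residents 735.5, foreign purchases of domestic corporate bonds 699.7, sale of domestic government bonds to non-residents 299.1; secondary income: contributions paid to international organisations 55.4, pension payments received by residents from foreign governments 52.6; capital account: acquisition of foreign patents and trademarks (non-produced assets) 106.9.)

791.2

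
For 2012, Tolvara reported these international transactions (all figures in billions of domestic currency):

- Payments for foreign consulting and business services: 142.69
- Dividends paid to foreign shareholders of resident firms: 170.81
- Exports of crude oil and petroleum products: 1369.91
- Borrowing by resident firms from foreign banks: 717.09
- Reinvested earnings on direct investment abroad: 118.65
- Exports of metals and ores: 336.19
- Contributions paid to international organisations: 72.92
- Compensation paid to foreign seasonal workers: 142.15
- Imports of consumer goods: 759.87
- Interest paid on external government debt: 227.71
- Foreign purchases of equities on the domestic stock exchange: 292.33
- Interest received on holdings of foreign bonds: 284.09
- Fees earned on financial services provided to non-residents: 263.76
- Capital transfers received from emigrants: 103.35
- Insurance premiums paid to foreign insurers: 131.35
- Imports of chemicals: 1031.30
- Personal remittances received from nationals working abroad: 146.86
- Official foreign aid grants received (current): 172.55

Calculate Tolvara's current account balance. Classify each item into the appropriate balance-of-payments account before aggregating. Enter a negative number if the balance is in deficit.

13.21

Goods: 1369.91 + 336.19 - 1031.30 - 759.87 = -85.07
Services: -131.35 + 263.76 - 142.69 = -10.28
Primary income: -170.81 - 227.71 - 142.15 + 118.65 + 284.09 = -137.93
Secondary income: 146.86 - 72.92 + 172.55 = 246.49
Current account = (-85.07) + (-10.28) + (-137.93) + 246.49 = 13.21
(Excluded from the current account — financial account: borrowing by resident firms from foreign banks 717.09, foreign purchases of equities on the domestic stock exchange 292.33; capital account: capital transfers received from emigrants 103.35.)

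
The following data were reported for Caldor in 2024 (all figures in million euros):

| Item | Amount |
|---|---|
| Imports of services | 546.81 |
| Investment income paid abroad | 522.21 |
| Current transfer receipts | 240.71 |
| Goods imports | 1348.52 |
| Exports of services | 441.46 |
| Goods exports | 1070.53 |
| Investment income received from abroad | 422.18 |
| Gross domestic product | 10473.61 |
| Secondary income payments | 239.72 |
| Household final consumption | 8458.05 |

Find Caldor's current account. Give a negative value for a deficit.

Goods balance = 1070.53 - 1348.52 = -277.99
Services balance = 441.46 - 546.81 = -105.35
Trade balance (goods + services) = -277.99 + (-105.35) = -383.34
Net primary income = 422.18 - 522.21 = -100.03
Net secondary income = 240.71 - 239.72 = 0.99
Current account = -383.34 + (-100.03) + 0.99 = -482.38

-482.38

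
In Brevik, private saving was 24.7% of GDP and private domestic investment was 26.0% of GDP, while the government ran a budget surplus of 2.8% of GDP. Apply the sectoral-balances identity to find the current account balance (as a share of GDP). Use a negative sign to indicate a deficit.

By the sectoral-balances identity, CA = (S_private - I) + (T - G).
Private balance = 24.7 - 26.0 = -1.3
Government balance (T - G) = 2.8
CA = -1.3 + 2.8 = 1.5

1.5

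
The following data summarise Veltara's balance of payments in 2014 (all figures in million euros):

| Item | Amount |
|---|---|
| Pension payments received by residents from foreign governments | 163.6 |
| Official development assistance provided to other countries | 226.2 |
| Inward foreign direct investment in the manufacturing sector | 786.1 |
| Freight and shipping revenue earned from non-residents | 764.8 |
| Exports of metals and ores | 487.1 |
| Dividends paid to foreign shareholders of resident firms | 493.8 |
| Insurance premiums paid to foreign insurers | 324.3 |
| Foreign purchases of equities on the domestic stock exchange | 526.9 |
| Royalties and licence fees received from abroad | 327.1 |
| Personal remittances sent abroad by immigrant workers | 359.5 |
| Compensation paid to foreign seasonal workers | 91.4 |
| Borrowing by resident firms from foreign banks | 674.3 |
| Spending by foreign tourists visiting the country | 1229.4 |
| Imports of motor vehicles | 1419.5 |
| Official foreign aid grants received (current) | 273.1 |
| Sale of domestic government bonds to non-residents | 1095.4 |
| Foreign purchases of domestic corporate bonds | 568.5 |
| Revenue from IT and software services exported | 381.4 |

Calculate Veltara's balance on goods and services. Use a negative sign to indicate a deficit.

Goods: -1419.5 + 487.1 = -932.4
Services: 764.8 + 1229.4 - 324.3 + 327.1 + 381.4 = 2378.4
Trade balance = -932.4 + 2378.4 = 1446.0
(Excluded from the trade balance — secondary income: pension payments received by residents from foreign governments 163.6, official development assistance provided to other countries 226.2, personal remittances sent abroad by immigrant workers 359.5, official foreign aid grants received (current) 273.1; financial account: inward foreign direct investment in the manufacturing sector 786.1, foreign purchases of equities on the domestic stock exchange 526.9, borrowing by resident firms from foreign banks 674.3, sale of domestic government bonds to non-residents 1095.4, foreign purchases of domestic corporate bonds 568.5; primary income: dividends paid to foreign shareholders of resident firms 493.8, compensation paid to foreign seasonal workers 91.4.)

1446.0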